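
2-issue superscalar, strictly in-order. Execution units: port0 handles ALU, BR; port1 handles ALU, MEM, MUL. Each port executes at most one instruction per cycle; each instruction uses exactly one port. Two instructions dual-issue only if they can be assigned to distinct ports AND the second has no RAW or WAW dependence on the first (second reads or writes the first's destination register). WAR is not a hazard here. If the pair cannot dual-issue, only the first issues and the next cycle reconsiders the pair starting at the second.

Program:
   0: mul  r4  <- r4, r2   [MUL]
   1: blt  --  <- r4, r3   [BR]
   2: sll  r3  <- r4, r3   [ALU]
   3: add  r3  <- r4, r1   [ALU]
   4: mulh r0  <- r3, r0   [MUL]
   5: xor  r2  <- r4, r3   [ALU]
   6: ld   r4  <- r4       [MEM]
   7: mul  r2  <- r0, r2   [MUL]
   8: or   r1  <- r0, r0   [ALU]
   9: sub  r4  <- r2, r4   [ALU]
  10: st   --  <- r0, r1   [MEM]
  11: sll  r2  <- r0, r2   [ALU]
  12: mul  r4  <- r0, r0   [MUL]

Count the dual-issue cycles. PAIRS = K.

PAIRS = 5

#0 head=0: mul.MUL i0 RAW r4
#1 head=1: blt.BR sll.ALU i1/i2 2-wide
#2 head=3: add.ALU i3 RAW r3
#3 head=4: mulh.MUL xor.ALU i4/i5 2-wide
#4 head=6: ld.MEM i6 no-port MEM/MUL
#5 head=7: mul.MUL or.ALU i7/i8 2-wide
#6 head=9: sub.ALU st.MEM i9/i10 2-wide
#7 head=11: sll.ALU mul.MUL i11/i12 2-wide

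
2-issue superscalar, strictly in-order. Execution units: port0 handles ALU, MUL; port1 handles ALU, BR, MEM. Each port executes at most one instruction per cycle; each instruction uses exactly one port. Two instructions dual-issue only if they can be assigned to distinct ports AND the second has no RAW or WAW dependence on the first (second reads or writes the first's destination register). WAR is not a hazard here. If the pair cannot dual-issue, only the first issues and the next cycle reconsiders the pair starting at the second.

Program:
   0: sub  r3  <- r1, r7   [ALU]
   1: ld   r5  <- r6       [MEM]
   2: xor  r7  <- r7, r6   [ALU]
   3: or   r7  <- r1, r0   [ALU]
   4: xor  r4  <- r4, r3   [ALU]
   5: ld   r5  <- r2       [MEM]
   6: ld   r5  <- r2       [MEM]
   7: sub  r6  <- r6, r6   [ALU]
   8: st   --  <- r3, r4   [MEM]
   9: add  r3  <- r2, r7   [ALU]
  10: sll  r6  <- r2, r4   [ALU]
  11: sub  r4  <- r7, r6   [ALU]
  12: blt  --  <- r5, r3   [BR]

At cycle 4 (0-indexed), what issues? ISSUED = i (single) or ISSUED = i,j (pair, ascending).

  cy0 -> i0/i1 (sub+ld) dual
  cy1 -> i2 (xor) WAW r7
  cy2 -> i3/i4 (or+xor) dual
  cy3 -> i5 (ld) no-port MEM/MEM
  cy4 -> i6/i7 (ld+sub) dual
  cy5 -> i8/i9 (st+add) dual
  cy6 -> i10 (sll) RAW r6
  cy7 -> i11/i12 (sub+blt) dual

ISSUED = 6,7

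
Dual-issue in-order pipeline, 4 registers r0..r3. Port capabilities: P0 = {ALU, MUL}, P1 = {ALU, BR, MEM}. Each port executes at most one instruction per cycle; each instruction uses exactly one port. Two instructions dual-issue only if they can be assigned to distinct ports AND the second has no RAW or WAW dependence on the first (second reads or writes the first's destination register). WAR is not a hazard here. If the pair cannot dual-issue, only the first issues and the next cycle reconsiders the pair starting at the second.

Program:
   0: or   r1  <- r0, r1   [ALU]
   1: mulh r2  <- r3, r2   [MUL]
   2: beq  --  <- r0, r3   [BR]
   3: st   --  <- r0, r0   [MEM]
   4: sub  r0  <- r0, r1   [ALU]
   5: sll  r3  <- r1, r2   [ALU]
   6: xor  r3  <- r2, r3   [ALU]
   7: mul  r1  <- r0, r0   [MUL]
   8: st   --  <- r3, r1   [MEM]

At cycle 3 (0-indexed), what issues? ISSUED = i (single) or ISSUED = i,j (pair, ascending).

0. or mulh @i0&i1  | 2-wide
1. beq @i2  | no-port BR/MEM
2. st sub @i3&i4  | 2-wide
3. sll @i5  | RAW+WAW r3
4. xor mul @i6&i7  | 2-wide
5. st @i8  | tail

ISSUED = 5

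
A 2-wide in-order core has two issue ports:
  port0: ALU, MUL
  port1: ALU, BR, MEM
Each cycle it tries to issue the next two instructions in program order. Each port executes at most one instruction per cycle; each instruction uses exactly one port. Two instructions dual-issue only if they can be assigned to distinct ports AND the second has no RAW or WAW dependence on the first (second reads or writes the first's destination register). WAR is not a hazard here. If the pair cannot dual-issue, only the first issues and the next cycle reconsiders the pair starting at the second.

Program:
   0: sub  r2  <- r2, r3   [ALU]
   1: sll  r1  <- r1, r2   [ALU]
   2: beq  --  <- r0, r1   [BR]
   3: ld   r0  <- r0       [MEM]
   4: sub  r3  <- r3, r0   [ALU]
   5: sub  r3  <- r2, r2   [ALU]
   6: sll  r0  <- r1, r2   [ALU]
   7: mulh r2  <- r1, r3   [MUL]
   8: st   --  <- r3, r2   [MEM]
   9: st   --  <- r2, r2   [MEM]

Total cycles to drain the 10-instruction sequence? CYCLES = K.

t=0 i0:sub.ALU ; RAW r2
t=1 i1:sll.ALU ; RAW r1
t=2 i2:beq.BR ; no-port BR/MEM
t=3 i3:ld.MEM ; RAW r0
t=4 i4:sub.ALU ; WAW r3
t=5 i5,i6:sub.ALU/sll.ALU ; 2-wide
t=6 i7:mulh.MUL ; RAW r2
t=7 i8:st.MEM ; no-port MEM/MEM
t=8 i9:st.MEM ; tail

CYCLES = 9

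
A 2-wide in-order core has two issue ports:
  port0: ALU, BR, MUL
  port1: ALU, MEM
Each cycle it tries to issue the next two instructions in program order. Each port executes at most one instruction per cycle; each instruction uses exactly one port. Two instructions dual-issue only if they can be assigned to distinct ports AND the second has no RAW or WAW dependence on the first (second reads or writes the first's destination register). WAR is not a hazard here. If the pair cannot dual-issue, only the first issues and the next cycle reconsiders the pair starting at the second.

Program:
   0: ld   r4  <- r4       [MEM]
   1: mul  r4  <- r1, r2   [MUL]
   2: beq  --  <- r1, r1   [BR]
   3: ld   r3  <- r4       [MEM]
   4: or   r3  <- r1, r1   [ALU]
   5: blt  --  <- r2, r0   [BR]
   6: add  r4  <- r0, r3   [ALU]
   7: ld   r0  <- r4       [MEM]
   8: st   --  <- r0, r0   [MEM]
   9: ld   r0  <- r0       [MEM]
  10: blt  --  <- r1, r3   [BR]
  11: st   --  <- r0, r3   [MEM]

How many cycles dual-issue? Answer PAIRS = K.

PAIRS = 3

0. ld.MEM @i0  | WAW r4
1. mul.MUL @i1  | no-port MUL/BR
2. beq.BR+ld.MEM @i2+i3  | pair
3. or.ALU+blt.BR @i4+i5  | pair
4. add.ALU @i6  | RAW r4
5. ld.MEM @i7  | no-port MEM/MEM
6. st.MEM @i8  | no-port MEM/MEM
7. ld.MEM+blt.BR @i9+i10  | pair
8. st.MEM @i11  | tail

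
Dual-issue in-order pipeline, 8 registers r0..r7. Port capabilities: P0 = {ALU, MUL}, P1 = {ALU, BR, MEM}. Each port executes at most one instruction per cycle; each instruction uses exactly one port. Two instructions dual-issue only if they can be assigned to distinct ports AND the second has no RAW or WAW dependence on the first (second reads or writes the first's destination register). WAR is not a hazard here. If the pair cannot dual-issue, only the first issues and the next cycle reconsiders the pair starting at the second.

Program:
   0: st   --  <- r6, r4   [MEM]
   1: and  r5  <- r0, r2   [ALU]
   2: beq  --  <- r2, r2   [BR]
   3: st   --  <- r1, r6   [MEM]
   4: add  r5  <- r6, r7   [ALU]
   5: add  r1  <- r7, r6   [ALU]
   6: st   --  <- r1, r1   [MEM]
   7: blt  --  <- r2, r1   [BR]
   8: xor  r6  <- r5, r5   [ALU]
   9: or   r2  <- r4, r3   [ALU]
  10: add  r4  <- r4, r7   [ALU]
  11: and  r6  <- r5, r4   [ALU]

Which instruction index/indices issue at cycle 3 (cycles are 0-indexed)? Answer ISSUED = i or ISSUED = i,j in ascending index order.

ISSUED = 5

[0] i0,i1  st+and  -- dual
[1] i2  beq  -- no-port BR/MEM
[2] i3,i4  st+add  -- dual
[3] i5  add  -- RAW r1
[4] i6  st  -- no-port MEM/BR
[5] i7,i8  blt+xor  -- dual
[6] i9,i10  or+add  -- dual
[7] i11  and  -- tail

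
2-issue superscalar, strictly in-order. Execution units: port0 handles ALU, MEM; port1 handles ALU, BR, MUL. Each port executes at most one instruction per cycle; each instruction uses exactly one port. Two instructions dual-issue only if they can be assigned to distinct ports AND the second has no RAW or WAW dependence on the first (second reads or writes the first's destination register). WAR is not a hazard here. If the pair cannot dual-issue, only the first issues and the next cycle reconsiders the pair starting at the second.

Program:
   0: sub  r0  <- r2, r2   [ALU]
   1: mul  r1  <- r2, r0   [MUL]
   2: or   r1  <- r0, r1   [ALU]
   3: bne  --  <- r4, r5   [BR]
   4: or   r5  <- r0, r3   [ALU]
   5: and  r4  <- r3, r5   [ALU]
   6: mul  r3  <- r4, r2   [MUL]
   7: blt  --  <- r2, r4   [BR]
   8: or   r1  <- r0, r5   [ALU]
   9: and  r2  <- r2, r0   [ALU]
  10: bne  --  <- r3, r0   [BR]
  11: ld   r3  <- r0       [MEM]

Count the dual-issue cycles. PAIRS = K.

[0] i0  sub  -- RAW r0
[1] i1  mul  -- RAW+WAW r1
[2] i2&i3  or/bne  -- dual
[3] i4  or  -- RAW r5
[4] i5  and  -- RAW r4
[5] i6  mul  -- no-port MUL/BR
[6] i7&i8  blt/or  -- dual
[7] i9&i10  and/bne  -- dual
[8] i11  ld  -- tail

PAIRS = 3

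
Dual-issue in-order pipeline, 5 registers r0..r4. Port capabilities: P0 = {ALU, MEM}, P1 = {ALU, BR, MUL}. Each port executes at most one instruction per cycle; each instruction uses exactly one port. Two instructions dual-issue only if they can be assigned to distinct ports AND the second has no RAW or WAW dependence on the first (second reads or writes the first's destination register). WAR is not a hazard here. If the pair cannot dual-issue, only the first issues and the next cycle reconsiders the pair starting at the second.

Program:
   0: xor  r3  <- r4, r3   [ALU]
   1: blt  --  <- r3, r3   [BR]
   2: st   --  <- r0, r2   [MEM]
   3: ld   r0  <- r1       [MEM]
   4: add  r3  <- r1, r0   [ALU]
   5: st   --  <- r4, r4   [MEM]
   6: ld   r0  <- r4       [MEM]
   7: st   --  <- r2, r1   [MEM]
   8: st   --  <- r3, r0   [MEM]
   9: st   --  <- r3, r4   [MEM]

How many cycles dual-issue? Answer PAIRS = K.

PAIRS = 2

#0 head=0: xor.ALU i0 RAW r3
#1 head=1: blt.BR/st.MEM i1+i2 dual
#2 head=3: ld.MEM i3 RAW r0
#3 head=4: add.ALU/st.MEM i4+i5 dual
#4 head=6: ld.MEM i6 no-port MEM/MEM
#5 head=7: st.MEM i7 no-port MEM/MEM
#6 head=8: st.MEM i8 no-port MEM/MEM
#7 head=9: st.MEM i9 tail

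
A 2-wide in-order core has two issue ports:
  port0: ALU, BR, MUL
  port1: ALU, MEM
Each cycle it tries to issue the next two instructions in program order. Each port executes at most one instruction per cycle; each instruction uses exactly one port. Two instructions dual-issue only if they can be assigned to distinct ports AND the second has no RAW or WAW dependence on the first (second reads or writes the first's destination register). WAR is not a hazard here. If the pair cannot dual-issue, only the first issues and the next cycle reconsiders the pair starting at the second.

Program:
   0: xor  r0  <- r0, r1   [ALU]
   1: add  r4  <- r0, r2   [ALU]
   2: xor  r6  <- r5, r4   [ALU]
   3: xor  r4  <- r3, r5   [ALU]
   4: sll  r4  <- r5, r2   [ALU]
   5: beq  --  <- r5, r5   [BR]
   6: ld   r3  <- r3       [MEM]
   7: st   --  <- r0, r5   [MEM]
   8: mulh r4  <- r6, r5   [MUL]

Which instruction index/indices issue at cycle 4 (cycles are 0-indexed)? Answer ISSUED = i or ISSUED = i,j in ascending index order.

[0] i0  xor  -- RAW r0
[1] i1  add  -- RAW r4
[2] i2,i3  xor/xor  -- pair
[3] i4,i5  sll/beq  -- pair
[4] i6  ld  -- no-port MEM/MEM
[5] i7,i8  st/mulh  -- pair

ISSUED = 6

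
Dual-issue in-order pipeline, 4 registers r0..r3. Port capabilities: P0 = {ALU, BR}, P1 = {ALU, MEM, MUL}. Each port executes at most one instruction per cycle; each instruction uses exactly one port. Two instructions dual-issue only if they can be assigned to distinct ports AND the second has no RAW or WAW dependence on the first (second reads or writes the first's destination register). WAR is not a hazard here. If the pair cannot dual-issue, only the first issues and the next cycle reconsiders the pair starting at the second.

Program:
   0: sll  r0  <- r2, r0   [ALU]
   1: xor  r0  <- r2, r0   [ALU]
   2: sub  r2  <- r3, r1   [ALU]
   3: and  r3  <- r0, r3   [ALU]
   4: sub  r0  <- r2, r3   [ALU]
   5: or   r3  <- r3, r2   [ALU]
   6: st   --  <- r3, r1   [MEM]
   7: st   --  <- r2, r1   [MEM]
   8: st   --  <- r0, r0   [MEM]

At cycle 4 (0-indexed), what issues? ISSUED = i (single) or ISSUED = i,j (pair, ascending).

[0] i0  sll.ALU  -- RAW+WAW r0
[1] i1&i2  xor.ALU;sub.ALU  -- dual
[2] i3  and.ALU  -- RAW r3
[3] i4&i5  sub.ALU;or.ALU  -- dual
[4] i6  st.MEM  -- no-port MEM/MEM
[5] i7  st.MEM  -- no-port MEM/MEM
[6] i8  st.MEM  -- tail

ISSUED = 6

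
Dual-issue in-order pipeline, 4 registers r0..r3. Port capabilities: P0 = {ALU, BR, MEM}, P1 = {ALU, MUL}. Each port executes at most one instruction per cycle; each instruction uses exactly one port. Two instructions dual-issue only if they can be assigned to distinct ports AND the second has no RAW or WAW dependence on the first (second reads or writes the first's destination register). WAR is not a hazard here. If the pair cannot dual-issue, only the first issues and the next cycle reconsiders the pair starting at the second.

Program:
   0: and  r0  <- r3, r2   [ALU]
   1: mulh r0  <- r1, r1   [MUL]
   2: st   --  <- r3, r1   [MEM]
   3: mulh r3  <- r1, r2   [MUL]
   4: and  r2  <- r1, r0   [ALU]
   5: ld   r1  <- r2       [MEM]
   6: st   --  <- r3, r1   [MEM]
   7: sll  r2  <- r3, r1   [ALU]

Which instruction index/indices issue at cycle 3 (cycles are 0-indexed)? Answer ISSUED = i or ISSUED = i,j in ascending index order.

#0 head=0: and.ALU i0 WAW r0
#1 head=1: mulh.MUL+st.MEM i1/i2 pair
#2 head=3: mulh.MUL+and.ALU i3/i4 pair
#3 head=5: ld.MEM i5 no-port MEM/MEM
#4 head=6: st.MEM+sll.ALU i6/i7 pair

ISSUED = 5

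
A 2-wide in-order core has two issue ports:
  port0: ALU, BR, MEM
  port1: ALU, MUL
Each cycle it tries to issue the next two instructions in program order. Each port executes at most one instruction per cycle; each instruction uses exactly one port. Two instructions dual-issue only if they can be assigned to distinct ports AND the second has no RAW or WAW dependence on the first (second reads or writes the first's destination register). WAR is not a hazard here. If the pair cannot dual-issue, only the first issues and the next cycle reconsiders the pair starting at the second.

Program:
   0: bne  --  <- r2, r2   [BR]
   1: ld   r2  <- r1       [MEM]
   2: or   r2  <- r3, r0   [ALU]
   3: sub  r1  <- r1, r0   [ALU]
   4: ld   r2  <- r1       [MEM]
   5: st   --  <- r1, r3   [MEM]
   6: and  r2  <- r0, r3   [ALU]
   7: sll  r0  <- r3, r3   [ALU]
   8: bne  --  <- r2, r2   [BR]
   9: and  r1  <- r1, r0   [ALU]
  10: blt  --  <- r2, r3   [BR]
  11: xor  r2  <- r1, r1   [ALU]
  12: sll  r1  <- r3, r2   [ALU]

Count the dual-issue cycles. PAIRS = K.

t=0 i0:bne.BR ; no-port BR/MEM
t=1 i1:ld.MEM ; WAW r2
t=2 i2,i3:or.ALU;sub.ALU ; dual
t=3 i4:ld.MEM ; no-port MEM/MEM
t=4 i5,i6:st.MEM;and.ALU ; dual
t=5 i7,i8:sll.ALU;bne.BR ; dual
t=6 i9,i10:and.ALU;blt.BR ; dual
t=7 i11:xor.ALU ; RAW r2
t=8 i12:sll.ALU ; tail

PAIRS = 4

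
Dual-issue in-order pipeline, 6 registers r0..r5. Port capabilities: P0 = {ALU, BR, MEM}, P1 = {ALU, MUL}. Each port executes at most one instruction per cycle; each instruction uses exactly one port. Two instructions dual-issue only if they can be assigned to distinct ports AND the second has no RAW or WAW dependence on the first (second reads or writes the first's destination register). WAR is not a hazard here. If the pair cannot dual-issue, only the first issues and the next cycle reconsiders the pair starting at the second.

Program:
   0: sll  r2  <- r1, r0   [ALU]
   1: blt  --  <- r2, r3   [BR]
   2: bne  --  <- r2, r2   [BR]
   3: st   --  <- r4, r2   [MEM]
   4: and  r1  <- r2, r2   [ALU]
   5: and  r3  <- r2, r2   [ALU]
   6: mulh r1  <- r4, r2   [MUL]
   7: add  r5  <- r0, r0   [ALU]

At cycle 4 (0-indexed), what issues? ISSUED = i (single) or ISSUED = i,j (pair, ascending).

ISSUED = 5,6

  cy0 -> i0 (sll.ALU) RAW r2
  cy1 -> i1 (blt.BR) no-port BR/BR
  cy2 -> i2 (bne.BR) no-port BR/MEM
  cy3 -> i3,i4 (st.MEM;and.ALU) dual
  cy4 -> i5,i6 (and.ALU;mulh.MUL) dual
  cy5 -> i7 (add.ALU) tail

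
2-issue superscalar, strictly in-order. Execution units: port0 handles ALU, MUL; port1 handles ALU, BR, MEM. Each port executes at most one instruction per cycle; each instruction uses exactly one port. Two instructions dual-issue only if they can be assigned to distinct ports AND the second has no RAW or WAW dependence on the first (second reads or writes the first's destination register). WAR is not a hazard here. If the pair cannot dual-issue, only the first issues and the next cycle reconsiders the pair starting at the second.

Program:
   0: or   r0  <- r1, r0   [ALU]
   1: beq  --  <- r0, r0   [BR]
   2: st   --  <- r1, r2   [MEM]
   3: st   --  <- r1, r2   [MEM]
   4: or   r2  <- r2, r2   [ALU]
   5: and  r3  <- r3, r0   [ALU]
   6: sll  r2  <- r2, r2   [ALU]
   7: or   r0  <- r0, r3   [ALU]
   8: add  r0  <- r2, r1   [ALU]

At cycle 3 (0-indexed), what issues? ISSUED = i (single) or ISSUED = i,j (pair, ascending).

c0: i0 or  RAW r0
c1: i1 beq  no-port BR/MEM
c2: i2 st  no-port MEM/MEM
c3: i3&i4 st or  2-wide
c4: i5&i6 and sll  2-wide
c5: i7 or  WAW r0
c6: i8 add  tail

ISSUED = 3,4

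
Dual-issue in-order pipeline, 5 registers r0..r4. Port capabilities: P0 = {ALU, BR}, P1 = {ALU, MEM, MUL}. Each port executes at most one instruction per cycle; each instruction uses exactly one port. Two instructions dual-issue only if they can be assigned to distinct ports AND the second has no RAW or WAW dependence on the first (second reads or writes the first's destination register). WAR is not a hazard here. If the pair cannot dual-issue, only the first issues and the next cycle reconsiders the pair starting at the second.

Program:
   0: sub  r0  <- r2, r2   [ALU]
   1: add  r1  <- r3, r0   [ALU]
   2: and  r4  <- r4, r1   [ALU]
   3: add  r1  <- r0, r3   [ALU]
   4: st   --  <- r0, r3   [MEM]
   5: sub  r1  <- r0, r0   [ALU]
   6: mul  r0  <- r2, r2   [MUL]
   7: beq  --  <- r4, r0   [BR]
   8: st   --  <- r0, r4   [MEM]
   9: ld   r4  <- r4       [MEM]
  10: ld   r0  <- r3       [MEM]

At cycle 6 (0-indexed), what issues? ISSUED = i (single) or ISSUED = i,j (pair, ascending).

ISSUED = 9

#0 head=0: sub.ALU i0 RAW r0
#1 head=1: add.ALU i1 RAW r1
#2 head=2: and.ALU;add.ALU i2&i3 dual
#3 head=4: st.MEM;sub.ALU i4&i5 dual
#4 head=6: mul.MUL i6 RAW r0
#5 head=7: beq.BR;st.MEM i7&i8 dual
#6 head=9: ld.MEM i9 no-port MEM/MEM
#7 head=10: ld.MEM i10 tail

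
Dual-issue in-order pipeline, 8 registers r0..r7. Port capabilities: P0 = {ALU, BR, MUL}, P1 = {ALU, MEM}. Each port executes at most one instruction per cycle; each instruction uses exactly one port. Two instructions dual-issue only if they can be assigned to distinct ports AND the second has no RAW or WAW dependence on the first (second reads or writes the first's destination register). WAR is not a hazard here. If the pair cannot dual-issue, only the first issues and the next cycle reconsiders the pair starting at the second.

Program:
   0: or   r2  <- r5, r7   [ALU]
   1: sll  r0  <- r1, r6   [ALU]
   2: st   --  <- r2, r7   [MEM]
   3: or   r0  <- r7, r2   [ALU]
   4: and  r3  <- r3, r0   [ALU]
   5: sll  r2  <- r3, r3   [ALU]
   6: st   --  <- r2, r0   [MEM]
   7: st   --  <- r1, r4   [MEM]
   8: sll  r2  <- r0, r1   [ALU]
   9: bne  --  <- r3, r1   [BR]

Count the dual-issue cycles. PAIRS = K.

[0] i0&i1  or.ALU/sll.ALU  -- pair
[1] i2&i3  st.MEM/or.ALU  -- pair
[2] i4  and.ALU  -- RAW r3
[3] i5  sll.ALU  -- RAW r2
[4] i6  st.MEM  -- no-port MEM/MEM
[5] i7&i8  st.MEM/sll.ALU  -- pair
[6] i9  bne.BR  -- tail

PAIRS = 3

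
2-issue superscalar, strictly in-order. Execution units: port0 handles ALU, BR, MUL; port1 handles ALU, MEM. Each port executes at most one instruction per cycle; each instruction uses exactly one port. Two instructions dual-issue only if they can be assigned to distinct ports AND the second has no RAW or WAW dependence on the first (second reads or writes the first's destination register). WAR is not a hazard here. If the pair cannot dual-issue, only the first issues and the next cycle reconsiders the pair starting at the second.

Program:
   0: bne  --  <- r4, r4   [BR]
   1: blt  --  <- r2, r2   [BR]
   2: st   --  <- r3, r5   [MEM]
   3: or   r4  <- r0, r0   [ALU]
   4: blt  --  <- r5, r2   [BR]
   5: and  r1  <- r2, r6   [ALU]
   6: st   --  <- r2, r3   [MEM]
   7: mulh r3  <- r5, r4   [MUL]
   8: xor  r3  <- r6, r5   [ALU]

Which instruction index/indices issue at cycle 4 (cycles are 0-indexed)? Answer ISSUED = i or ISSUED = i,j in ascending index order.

ISSUED = 7

  cy0 -> i0 (bne) no-port BR/BR
  cy1 -> i1+i2 (blt/st) pair
  cy2 -> i3+i4 (or/blt) pair
  cy3 -> i5+i6 (and/st) pair
  cy4 -> i7 (mulh) WAW r3
  cy5 -> i8 (xor) tail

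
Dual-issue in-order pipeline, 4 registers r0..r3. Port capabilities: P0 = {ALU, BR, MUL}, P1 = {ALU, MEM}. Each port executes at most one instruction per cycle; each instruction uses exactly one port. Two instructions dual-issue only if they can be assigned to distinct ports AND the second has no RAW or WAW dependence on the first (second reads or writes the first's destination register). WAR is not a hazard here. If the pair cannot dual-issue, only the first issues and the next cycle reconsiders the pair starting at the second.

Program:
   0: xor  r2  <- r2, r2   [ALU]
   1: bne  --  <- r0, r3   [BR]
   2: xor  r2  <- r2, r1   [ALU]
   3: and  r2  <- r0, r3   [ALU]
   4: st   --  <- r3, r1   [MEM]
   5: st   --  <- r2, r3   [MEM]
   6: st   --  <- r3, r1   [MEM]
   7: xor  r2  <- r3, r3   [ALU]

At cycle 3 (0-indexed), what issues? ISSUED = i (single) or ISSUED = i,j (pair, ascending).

ISSUED = 5

t=0 i0,i1:xor.ALU;bne.BR ; dual
t=1 i2:xor.ALU ; WAW r2
t=2 i3,i4:and.ALU;st.MEM ; dual
t=3 i5:st.MEM ; no-port MEM/MEM
t=4 i6,i7:st.MEM;xor.ALU ; dual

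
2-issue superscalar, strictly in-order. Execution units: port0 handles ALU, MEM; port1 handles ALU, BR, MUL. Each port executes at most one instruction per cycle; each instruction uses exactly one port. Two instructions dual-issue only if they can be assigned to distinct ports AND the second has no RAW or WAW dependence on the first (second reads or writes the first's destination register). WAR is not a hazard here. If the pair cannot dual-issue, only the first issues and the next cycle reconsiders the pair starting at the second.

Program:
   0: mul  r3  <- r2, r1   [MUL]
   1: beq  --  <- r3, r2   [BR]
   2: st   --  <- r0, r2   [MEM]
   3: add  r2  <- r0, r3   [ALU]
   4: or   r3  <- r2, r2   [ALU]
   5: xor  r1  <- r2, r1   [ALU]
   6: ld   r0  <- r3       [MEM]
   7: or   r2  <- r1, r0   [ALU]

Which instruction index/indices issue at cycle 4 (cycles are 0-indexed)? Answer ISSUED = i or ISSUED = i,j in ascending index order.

ISSUED = 6

  cy0 -> i0 (mul) no-port MUL/BR
  cy1 -> i1&i2 (beq/st) 2-wide
  cy2 -> i3 (add) RAW r2
  cy3 -> i4&i5 (or/xor) 2-wide
  cy4 -> i6 (ld) RAW r0
  cy5 -> i7 (or) tail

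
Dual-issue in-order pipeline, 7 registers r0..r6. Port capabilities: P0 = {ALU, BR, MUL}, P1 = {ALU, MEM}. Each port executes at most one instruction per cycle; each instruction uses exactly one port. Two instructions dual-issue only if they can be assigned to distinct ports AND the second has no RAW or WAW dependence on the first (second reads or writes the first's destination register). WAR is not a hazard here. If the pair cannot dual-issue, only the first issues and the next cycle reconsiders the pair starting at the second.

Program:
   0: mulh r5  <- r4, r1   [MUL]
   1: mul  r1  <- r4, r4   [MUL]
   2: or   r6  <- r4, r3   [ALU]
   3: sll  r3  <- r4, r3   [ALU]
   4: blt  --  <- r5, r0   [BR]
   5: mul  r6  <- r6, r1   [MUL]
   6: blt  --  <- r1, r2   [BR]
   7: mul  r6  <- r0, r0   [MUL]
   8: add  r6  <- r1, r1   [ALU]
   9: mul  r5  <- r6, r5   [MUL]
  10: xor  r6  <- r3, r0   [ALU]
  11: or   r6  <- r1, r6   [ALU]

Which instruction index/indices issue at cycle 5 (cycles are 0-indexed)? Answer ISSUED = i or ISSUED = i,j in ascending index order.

#0 head=0: mulh.MUL i0 no-port MUL/MUL
#1 head=1: mul.MUL/or.ALU i1/i2 pair
#2 head=3: sll.ALU/blt.BR i3/i4 pair
#3 head=5: mul.MUL i5 no-port MUL/BR
#4 head=6: blt.BR i6 no-port BR/MUL
#5 head=7: mul.MUL i7 WAW r6
#6 head=8: add.ALU i8 RAW r6
#7 head=9: mul.MUL/xor.ALU i9/i10 pair
#8 head=11: or.ALU i11 tail

ISSUED = 7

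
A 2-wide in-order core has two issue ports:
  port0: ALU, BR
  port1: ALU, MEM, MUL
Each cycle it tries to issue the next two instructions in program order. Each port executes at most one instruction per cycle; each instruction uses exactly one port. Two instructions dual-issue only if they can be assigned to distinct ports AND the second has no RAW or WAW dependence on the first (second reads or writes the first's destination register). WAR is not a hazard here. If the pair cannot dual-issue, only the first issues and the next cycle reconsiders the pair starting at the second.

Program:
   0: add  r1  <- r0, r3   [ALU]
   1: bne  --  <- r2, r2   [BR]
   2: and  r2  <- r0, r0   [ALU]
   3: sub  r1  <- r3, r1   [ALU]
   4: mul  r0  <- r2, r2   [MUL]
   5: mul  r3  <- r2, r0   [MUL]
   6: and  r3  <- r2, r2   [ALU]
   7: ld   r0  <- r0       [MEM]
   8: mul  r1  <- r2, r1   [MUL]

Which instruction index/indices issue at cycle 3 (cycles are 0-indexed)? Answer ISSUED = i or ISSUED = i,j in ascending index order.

t=0 i0/i1:add.ALU/bne.BR ; dual
t=1 i2/i3:and.ALU/sub.ALU ; dual
t=2 i4:mul.MUL ; no-port MUL/MUL
t=3 i5:mul.MUL ; WAW r3
t=4 i6/i7:and.ALU/ld.MEM ; dual
t=5 i8:mul.MUL ; tail

ISSUED = 5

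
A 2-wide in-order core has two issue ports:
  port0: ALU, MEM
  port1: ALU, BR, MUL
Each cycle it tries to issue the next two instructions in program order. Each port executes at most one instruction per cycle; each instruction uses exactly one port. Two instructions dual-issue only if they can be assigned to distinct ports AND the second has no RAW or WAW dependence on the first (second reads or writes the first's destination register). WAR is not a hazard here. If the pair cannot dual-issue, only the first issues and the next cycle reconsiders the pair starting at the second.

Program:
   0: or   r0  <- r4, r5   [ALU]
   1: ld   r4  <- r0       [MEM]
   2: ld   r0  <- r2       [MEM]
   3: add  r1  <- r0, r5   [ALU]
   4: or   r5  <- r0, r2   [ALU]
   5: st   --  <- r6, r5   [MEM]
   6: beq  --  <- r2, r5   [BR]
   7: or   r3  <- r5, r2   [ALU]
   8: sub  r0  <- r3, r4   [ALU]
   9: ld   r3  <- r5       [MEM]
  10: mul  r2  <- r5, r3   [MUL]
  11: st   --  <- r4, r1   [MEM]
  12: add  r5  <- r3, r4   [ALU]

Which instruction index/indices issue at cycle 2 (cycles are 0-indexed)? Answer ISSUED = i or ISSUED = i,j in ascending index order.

ISSUED = 2

  cy0 -> i0 (or.ALU) RAW r0
  cy1 -> i1 (ld.MEM) no-port MEM/MEM
  cy2 -> i2 (ld.MEM) RAW r0
  cy3 -> i3,i4 (add.ALU+or.ALU) dual
  cy4 -> i5,i6 (st.MEM+beq.BR) dual
  cy5 -> i7 (or.ALU) RAW r3
  cy6 -> i8,i9 (sub.ALU+ld.MEM) dual
  cy7 -> i10,i11 (mul.MUL+st.MEM) dual
  cy8 -> i12 (add.ALU) tail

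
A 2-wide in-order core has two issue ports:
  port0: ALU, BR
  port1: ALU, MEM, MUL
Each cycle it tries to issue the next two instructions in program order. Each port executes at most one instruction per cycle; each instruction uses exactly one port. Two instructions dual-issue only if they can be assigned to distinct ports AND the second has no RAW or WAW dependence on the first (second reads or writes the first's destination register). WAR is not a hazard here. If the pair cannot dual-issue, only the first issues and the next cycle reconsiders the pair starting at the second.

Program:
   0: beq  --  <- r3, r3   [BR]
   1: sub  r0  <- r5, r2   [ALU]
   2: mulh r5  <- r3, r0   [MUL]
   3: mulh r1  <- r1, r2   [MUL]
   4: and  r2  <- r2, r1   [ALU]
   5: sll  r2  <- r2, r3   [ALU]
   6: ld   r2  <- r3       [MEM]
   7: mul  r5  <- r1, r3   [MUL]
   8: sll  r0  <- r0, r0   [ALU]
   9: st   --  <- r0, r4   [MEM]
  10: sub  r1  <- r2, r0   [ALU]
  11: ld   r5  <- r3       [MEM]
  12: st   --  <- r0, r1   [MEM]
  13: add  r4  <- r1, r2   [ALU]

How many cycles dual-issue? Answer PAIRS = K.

PAIRS = 4

[0] i0+i1  beq+sub  -- 2-wide
[1] i2  mulh  -- no-port MUL/MUL
[2] i3  mulh  -- RAW r1
[3] i4  and  -- RAW+WAW r2
[4] i5  sll  -- WAW r2
[5] i6  ld  -- no-port MEM/MUL
[6] i7+i8  mul+sll  -- 2-wide
[7] i9+i10  st+sub  -- 2-wide
[8] i11  ld  -- no-port MEM/MEM
[9] i12+i13  st+add  -- 2-wide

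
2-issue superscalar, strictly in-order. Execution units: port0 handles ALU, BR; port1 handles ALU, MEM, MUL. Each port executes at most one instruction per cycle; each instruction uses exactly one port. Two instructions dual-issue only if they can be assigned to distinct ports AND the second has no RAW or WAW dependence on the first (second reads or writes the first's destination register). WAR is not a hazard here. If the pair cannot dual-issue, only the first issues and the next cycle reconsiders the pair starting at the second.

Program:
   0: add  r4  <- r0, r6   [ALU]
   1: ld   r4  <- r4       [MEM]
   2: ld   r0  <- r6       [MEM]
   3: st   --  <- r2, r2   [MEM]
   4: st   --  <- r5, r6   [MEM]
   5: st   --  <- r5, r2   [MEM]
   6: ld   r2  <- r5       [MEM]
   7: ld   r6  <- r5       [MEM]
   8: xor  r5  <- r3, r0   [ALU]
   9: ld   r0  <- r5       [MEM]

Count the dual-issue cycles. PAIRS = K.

PAIRS = 1

0. add @i0  | RAW+WAW r4
1. ld @i1  | no-port MEM/MEM
2. ld @i2  | no-port MEM/MEM
3. st @i3  | no-port MEM/MEM
4. st @i4  | no-port MEM/MEM
5. st @i5  | no-port MEM/MEM
6. ld @i6  | no-port MEM/MEM
7. ld+xor @i7&i8  | 2-wide
8. ld @i9  | tail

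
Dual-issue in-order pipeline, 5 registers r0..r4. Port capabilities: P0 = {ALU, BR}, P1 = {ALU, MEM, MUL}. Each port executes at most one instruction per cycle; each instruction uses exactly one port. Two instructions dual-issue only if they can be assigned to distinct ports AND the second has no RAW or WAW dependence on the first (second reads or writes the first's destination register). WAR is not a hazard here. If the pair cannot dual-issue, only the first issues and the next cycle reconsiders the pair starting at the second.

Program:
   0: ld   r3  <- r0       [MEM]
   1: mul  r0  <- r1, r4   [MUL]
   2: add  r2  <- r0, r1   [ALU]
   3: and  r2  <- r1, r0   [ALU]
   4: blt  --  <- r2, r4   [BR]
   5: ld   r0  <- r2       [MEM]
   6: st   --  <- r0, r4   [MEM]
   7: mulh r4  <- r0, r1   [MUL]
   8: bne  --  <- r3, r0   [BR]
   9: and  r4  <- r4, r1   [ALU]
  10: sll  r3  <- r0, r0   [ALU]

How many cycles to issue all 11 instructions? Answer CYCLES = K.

CYCLES = 8

  cy0 -> i0 (ld.MEM) no-port MEM/MUL
  cy1 -> i1 (mul.MUL) RAW r0
  cy2 -> i2 (add.ALU) WAW r2
  cy3 -> i3 (and.ALU) RAW r2
  cy4 -> i4+i5 (blt.BR/ld.MEM) 2-wide
  cy5 -> i6 (st.MEM) no-port MEM/MUL
  cy6 -> i7+i8 (mulh.MUL/bne.BR) 2-wide
  cy7 -> i9+i10 (and.ALU/sll.ALU) 2-wide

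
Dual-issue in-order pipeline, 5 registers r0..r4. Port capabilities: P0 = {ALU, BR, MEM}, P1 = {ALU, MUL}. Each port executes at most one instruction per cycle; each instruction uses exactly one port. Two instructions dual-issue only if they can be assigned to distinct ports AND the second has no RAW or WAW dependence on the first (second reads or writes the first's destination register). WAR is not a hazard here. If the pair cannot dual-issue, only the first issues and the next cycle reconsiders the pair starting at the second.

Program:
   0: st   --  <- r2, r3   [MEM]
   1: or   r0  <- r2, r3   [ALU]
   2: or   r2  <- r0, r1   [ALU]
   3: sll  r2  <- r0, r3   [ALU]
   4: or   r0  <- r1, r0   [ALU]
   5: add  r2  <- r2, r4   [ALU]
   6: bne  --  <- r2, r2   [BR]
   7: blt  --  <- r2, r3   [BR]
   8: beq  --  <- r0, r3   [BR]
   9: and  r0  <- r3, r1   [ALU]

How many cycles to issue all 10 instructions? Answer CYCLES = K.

t=0 i0,i1:st+or ; pair
t=1 i2:or ; WAW r2
t=2 i3,i4:sll+or ; pair
t=3 i5:add ; RAW r2
t=4 i6:bne ; no-port BR/BR
t=5 i7:blt ; no-port BR/BR
t=6 i8,i9:beq+and ; pair

CYCLES = 7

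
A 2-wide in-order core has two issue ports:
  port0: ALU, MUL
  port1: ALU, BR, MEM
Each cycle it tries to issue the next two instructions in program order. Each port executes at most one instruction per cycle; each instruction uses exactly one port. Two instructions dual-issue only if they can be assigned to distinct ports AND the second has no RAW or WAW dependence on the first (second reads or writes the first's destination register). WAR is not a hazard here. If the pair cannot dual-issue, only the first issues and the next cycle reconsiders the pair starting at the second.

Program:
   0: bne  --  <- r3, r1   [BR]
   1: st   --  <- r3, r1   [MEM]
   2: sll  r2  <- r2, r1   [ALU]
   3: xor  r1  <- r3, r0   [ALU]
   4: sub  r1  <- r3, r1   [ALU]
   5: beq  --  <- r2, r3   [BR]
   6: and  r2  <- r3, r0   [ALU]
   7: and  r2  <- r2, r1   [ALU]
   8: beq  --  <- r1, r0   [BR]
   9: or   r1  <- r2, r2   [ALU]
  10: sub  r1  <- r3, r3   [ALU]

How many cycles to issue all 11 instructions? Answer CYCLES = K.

CYCLES = 8

c0: i0 bne.BR  no-port BR/MEM
c1: i1,i2 st.MEM;sll.ALU  pair
c2: i3 xor.ALU  RAW+WAW r1
c3: i4,i5 sub.ALU;beq.BR  pair
c4: i6 and.ALU  RAW+WAW r2
c5: i7,i8 and.ALU;beq.BR  pair
c6: i9 or.ALU  WAW r1
c7: i10 sub.ALU  tail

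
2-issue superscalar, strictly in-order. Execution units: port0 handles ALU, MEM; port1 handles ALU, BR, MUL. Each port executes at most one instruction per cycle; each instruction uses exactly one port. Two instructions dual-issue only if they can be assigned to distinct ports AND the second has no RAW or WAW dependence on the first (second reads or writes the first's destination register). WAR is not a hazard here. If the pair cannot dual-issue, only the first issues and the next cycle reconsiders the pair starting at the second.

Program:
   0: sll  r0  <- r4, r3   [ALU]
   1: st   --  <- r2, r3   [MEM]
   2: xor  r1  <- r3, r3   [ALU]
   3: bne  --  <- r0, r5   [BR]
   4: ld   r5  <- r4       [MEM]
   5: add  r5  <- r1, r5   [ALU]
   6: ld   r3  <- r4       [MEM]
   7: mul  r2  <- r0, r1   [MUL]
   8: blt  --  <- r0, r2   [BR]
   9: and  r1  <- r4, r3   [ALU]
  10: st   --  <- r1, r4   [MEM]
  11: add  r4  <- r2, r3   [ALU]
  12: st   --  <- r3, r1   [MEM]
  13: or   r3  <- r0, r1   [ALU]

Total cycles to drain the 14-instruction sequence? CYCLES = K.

  cy0 -> i0+i1 (sll.ALU st.MEM) dual
  cy1 -> i2+i3 (xor.ALU bne.BR) dual
  cy2 -> i4 (ld.MEM) RAW+WAW r5
  cy3 -> i5+i6 (add.ALU ld.MEM) dual
  cy4 -> i7 (mul.MUL) no-port MUL/BR
  cy5 -> i8+i9 (blt.BR and.ALU) dual
  cy6 -> i10+i11 (st.MEM add.ALU) dual
  cy7 -> i12+i13 (st.MEM or.ALU) dual

CYCLES = 8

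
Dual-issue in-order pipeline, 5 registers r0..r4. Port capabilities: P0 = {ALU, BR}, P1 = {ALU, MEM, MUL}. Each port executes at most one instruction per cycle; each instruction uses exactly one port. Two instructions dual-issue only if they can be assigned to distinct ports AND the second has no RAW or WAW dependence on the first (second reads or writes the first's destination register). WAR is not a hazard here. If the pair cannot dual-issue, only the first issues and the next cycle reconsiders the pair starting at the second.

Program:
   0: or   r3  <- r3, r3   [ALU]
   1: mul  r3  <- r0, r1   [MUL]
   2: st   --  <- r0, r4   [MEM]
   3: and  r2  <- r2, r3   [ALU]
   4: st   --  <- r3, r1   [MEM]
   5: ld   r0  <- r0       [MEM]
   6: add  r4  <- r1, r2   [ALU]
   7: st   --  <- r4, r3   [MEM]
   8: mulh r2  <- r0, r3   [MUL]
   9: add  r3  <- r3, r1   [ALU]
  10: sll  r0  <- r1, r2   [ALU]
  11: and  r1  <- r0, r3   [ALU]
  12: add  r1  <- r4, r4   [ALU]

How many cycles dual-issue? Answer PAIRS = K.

  cy0 -> i0 (or) WAW r3
  cy1 -> i1 (mul) no-port MUL/MEM
  cy2 -> i2/i3 (st;and) dual
  cy3 -> i4 (st) no-port MEM/MEM
  cy4 -> i5/i6 (ld;add) dual
  cy5 -> i7 (st) no-port MEM/MUL
  cy6 -> i8/i9 (mulh;add) dual
  cy7 -> i10 (sll) RAW r0
  cy8 -> i11 (and) WAW r1
  cy9 -> i12 (add) tail

PAIRS = 3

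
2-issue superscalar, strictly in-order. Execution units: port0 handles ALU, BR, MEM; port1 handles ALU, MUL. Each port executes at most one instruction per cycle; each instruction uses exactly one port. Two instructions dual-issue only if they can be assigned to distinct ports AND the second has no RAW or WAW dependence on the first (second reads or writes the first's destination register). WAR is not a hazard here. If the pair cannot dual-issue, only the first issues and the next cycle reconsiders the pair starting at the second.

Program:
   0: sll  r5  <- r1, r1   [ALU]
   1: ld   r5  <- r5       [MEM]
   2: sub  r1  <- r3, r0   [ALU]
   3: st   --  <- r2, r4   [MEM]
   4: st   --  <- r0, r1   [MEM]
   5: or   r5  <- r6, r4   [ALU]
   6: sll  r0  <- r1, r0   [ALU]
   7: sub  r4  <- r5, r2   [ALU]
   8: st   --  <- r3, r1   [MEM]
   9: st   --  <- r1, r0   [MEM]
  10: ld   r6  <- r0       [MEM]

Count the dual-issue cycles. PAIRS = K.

PAIRS = 3

#0 head=0: sll i0 RAW+WAW r5
#1 head=1: ld+sub i1+i2 2-wide
#2 head=3: st i3 no-port MEM/MEM
#3 head=4: st+or i4+i5 2-wide
#4 head=6: sll+sub i6+i7 2-wide
#5 head=8: st i8 no-port MEM/MEM
#6 head=9: st i9 no-port MEM/MEM
#7 head=10: ld i10 tail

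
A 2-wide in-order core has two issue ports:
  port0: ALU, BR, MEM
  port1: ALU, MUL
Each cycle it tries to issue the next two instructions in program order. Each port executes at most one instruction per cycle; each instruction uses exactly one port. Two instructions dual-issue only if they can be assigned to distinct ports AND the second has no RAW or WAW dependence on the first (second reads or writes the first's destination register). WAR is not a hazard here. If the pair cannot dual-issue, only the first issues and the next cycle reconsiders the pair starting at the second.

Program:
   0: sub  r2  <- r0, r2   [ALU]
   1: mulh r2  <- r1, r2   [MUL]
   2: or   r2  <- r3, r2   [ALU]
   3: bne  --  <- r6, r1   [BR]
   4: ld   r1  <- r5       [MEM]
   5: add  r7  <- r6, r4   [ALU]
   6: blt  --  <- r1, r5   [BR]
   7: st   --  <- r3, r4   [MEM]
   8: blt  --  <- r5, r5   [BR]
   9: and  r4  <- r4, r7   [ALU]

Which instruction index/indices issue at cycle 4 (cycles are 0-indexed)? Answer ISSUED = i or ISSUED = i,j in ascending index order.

t=0 i0:sub ; RAW+WAW r2
t=1 i1:mulh ; RAW+WAW r2
t=2 i2/i3:or;bne ; 2-wide
t=3 i4/i5:ld;add ; 2-wide
t=4 i6:blt ; no-port BR/MEM
t=5 i7:st ; no-port MEM/BR
t=6 i8/i9:blt;and ; 2-wide

ISSUED = 6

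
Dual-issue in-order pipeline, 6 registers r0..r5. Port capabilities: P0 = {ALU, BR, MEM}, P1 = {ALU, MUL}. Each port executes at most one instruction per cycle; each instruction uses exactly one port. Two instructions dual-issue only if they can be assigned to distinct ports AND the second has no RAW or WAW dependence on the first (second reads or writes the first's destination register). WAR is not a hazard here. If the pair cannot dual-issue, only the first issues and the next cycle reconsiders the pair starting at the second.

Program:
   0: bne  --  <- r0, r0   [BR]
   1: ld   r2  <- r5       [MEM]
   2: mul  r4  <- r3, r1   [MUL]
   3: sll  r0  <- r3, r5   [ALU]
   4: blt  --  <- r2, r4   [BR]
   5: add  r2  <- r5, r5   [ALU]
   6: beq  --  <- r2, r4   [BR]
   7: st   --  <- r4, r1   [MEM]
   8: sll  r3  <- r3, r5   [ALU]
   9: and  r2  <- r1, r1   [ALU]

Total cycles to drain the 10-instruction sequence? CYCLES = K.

CYCLES = 7

[0] i0  bne  -- no-port BR/MEM
[1] i1&i2  ld;mul  -- pair
[2] i3&i4  sll;blt  -- pair
[3] i5  add  -- RAW r2
[4] i6  beq  -- no-port BR/MEM
[5] i7&i8  st;sll  -- pair
[6] i9  and  -- tail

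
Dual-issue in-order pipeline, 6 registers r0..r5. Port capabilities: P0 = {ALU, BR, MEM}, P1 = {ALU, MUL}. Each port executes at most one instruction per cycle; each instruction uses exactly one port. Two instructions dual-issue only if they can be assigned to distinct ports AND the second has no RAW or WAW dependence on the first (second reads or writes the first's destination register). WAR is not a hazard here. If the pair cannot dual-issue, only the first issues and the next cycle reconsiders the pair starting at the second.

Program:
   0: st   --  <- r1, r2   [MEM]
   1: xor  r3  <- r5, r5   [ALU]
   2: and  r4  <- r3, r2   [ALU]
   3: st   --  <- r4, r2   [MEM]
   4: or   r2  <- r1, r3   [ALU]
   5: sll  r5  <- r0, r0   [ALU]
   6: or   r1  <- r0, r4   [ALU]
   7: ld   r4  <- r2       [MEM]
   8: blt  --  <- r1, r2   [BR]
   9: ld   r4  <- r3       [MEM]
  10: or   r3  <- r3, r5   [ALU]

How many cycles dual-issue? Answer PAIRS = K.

[0] i0/i1  st.MEM+xor.ALU  -- pair
[1] i2  and.ALU  -- RAW r4
[2] i3/i4  st.MEM+or.ALU  -- pair
[3] i5/i6  sll.ALU+or.ALU  -- pair
[4] i7  ld.MEM  -- no-port MEM/BR
[5] i8  blt.BR  -- no-port BR/MEM
[6] i9/i10  ld.MEM+or.ALU  -- pair

PAIRS = 4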